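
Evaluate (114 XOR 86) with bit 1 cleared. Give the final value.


Step 1: 114 ^ 86 = 36
Step 2: 36 & ~(1 << 1) = 36

36


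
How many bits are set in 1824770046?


0b1101100110000111100011111111110 has 20 set bits

20


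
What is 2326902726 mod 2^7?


2326902726 & 127 = 70

70


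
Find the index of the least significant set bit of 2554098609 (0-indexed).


0b10011000001111000111001110110001. Lowest set bit at position 0

0


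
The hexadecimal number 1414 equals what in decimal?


1414 hex = 5140 decimal

5140


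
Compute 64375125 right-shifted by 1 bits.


0b11110101100100100101010101 >> 1 = 0b1111010110010010010101010 = 32187562

32187562


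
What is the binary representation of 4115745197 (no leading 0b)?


4115745197 = 11110101010100010100100110101101 in binary

11110101010100010100100110101101


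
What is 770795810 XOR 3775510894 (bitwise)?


0b101101111100010110100100100010 ^ 0b11100001000010011011100101101110 = 0b11001100111110001101000001001100 = 3438858316

3438858316


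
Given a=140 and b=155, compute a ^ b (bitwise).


140 ^ 155 = 23

23


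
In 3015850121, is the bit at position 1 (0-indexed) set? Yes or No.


0b10110011110000100011100010001001, bit 1 = 0. No

No


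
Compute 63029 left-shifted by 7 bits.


0b1111011000110101 << 7 = 0b11110110001101010000000 = 8067712

8067712


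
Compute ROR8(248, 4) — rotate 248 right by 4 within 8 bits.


Rotate 0b11111000 right by 4 (8-bit) = 0b10001111 = 143

143


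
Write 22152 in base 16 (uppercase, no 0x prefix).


22152 = 5688 hex

5688


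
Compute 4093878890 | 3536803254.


0b11110100000000111010001001101010 | 0b11010010110011110101010110110110 = 0b11110110110011111111011111111110 = 4140824574

4140824574


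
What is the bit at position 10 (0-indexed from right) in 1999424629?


0b1110111001011001100110001110101, position 10 = 1

1


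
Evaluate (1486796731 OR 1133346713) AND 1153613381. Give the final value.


Step 1: 1486796731 | 1133346713 = 1537212347
Step 2: 1537212347 & 1153613381 = 1082310145

1082310145


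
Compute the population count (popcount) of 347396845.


0b10100101101001101101011101101 has 17 set bits

17


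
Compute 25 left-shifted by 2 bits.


0b11001 << 2 = 0b1100100 = 100

100


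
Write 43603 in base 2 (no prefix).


43603 = 1010101001010011 in binary

1010101001010011


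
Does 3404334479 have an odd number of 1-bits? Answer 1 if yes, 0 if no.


0b11001010111010100000010110001111 has 16 ones => parity 0

0


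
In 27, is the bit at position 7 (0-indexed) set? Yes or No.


0b11011, bit 7 = 0. No

No


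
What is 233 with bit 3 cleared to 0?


233 & ~(1 << 3) = 225

225


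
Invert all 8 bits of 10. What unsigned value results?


10 ^ 255 = 245

245


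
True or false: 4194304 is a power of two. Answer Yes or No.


0b10000000000000000000000. Only one bit set => Yes

Yes


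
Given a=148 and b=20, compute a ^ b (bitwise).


148 ^ 20 = 128

128


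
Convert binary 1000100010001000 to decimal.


1000100010001000 in decimal = 34952

34952


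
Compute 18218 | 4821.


0b100011100101010 | 0b1001011010101 = 0b101011111111111 = 22527

22527


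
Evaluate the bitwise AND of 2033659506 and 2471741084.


0b1111001001101110010111001110010 & 0b10010011010100111100011010011100 = 0b10001000100110000011000010000 = 286459408

286459408


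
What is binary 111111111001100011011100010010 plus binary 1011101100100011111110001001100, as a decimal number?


111111111001100011011100010010 + 1011101100100011111110001001100 = 10011101011110000011001101011110 = 2641900382

2641900382


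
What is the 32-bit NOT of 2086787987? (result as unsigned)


~0b1111100011000011101101110010011 = 0b10000011100111100010010001101100 = 2208179308 (32-bit unsigned)

2208179308


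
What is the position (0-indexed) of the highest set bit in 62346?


0b1111001110001010. Highest set bit at position 15

15


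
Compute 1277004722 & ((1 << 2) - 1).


1277004722 & 3 = 2

2


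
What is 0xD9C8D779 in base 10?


D9C8D779 hex = 3653818233 decimal

3653818233


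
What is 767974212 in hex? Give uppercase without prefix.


767974212 = 2DC65B44 hex

2DC65B44


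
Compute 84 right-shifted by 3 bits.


0b1010100 >> 3 = 0b1010 = 10

10


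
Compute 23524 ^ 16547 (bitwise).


0b101101111100100 ^ 0b100000010100011 = 0b1101101000111 = 6983

6983


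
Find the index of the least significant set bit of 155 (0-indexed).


0b10011011. Lowest set bit at position 0

0


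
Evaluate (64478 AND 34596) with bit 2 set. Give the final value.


Step 1: 64478 & 34596 = 33540
Step 2: 33540 | (1 << 2) = 33540 | 4 = 33540

33540


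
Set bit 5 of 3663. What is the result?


3663 | (1 << 5) = 3663 | 32 = 3695

3695


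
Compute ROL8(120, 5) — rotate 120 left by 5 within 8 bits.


Rotate 0b1111000 left by 5 (8-bit) = 0b1111 = 15

15


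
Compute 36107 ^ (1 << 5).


36107 ^ (1 << 5) = 36107 ^ 32 = 36139

36139


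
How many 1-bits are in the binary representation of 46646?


0b1011011000110110 has 9 set bits

9


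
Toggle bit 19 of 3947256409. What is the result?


3947256409 ^ (1 << 19) = 3947256409 ^ 524288 = 3947780697

3947780697


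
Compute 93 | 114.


0b1011101 | 0b1110010 = 0b1111111 = 127

127


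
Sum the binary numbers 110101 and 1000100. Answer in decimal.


110101 + 1000100 = 1111001 = 121

121


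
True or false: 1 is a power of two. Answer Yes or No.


0b1. Only one bit set => Yes

Yes


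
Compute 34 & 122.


0b100010 & 0b1111010 = 0b100010 = 34

34


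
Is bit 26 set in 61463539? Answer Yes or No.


0b11101010011101101111110011, bit 26 = 0. No

No


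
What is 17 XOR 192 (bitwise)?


0b10001 ^ 0b11000000 = 0b11010001 = 209

209


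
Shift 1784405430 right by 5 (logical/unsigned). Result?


0b1101010010110111101110110110110 >> 5 = 0b11010100101101111011101101 = 55762669

55762669


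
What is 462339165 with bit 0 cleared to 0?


462339165 & ~(1 << 0) = 462339164

462339164


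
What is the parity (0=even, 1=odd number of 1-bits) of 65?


0b1000001 has 2 ones => parity 0

0


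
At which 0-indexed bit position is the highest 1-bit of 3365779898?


0b11001000100111011011100110111010. Highest set bit at position 31

31


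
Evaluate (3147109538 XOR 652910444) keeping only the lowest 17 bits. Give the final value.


Step 1: 3147109538 ^ 652910444 = 2642381774
Step 2: 2642381774 & 131071 = 101326

101326


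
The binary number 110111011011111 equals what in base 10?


110111011011111 in decimal = 28383

28383


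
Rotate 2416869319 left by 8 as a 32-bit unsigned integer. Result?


Rotate 0b10010000000011100111111111000111 left by 8 (32-bit) = 0b1110011111111100011110010000 = 243255184

243255184


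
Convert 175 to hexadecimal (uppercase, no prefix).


175 = AF hex

AF


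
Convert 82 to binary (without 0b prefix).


82 = 1010010 in binary

1010010


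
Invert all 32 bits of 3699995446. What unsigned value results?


3699995446 ^ 4294967295 = 594971849

594971849


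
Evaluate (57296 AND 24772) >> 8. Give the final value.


Step 1: 57296 & 24772 = 16576
Step 2: 16576 >> 8 = 64

64


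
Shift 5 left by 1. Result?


0b101 << 1 = 0b1010 = 10

10


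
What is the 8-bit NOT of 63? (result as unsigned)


~0b111111 = 0b11000000 = 192 (8-bit unsigned)

192


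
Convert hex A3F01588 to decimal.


A3F01588 hex = 2750420360 decimal

2750420360


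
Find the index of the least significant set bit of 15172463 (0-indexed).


0b111001111000001101101111. Lowest set bit at position 0

0


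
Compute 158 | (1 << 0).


158 | (1 << 0) = 158 | 1 = 159

159


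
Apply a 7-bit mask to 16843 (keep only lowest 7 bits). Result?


16843 & 127 = 75

75


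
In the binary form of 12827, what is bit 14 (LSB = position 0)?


0b11001000011011, position 14 = 0

0


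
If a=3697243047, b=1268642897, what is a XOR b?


3697243047 ^ 1268642897 = 2546108406

2546108406


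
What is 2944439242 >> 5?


0b10101111100000001001001111001010 >> 5 = 0b101011111000000010010011110 = 92013726

92013726


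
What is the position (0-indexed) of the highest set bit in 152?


0b10011000. Highest set bit at position 7

7


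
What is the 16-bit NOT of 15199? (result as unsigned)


~0b11101101011111 = 0b1100010010100000 = 50336 (16-bit unsigned)

50336


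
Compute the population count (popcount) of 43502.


0b1010100111101110 has 10 set bits

10


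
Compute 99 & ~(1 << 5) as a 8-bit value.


99 & ~(1 << 5) = 67

67


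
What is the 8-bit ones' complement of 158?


158 ^ 255 = 97

97


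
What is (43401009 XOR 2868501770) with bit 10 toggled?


Step 1: 43401009 ^ 2868501770 = 2825904699
Step 2: 2825904699 ^ (1 << 10) = 2825904699 ^ 1024 = 2825905723

2825905723


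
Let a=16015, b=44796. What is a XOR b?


16015 ^ 44796 = 36979

36979


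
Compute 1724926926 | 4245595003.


0b1100110110100000100101111001110 | 0b11111101000011101010001101111011 = 0b11111111110111101110101111111111 = 4292799487

4292799487


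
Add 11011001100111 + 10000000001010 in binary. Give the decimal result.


11011001100111 + 10000000001010 = 101011001110001 = 22129

22129


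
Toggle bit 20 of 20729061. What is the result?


20729061 ^ (1 << 20) = 20729061 ^ 1048576 = 19680485

19680485


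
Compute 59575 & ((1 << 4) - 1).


59575 & 15 = 7

7


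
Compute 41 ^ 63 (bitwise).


0b101001 ^ 0b111111 = 0b10110 = 22

22


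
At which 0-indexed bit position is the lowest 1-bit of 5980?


0b1011101011100. Lowest set bit at position 2

2


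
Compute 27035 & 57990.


0b110100110011011 & 0b1110001010000110 = 0b110000010000010 = 24706

24706


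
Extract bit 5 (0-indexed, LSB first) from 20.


0b10100, position 5 = 0

0


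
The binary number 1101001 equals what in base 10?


1101001 in decimal = 105

105


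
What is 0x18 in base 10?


18 hex = 24 decimal

24


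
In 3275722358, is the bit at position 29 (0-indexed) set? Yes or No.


0b11000011001111111000111001110110, bit 29 = 0. No

No


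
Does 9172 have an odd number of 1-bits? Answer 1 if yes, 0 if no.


0b10001111010100 has 7 ones => parity 1

1


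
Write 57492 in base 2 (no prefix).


57492 = 1110000010010100 in binary

1110000010010100


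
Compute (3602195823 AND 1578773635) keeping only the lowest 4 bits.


Step 1: 3602195823 & 1578773635 = 1443898371
Step 2: 1443898371 & 15 = 3

3


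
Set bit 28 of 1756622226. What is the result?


1756622226 | (1 << 28) = 1756622226 | 268435456 = 2025057682

2025057682


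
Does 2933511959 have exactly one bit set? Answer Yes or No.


0b10101110110110011101011100010111. Multiple bits set => No

No


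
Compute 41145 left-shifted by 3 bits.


0b1010000010111001 << 3 = 0b1010000010111001000 = 329160

329160


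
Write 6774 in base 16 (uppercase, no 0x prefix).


6774 = 1A76 hex

1A76


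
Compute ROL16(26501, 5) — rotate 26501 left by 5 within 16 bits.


Rotate 0b110011110000101 left by 5 (16-bit) = 0b1111000010101100 = 61612

61612


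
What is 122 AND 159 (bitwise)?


0b1111010 & 0b10011111 = 0b11010 = 26

26


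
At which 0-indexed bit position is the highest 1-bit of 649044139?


0b100110101011111010000010101011. Highest set bit at position 29

29


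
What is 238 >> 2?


0b11101110 >> 2 = 0b111011 = 59

59


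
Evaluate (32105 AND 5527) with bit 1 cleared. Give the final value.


Step 1: 32105 & 5527 = 5377
Step 2: 5377 & ~(1 << 1) = 5377

5377


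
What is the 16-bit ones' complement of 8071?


8071 ^ 65535 = 57464

57464


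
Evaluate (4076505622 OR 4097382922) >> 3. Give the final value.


Step 1: 4076505622 | 4097382922 = 4143684126
Step 2: 4143684126 >> 3 = 517960515

517960515


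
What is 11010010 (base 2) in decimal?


11010010 in decimal = 210

210


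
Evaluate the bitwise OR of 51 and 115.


0b110011 | 0b1110011 = 0b1110011 = 115

115


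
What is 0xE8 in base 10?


E8 hex = 232 decimal

232


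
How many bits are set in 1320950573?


0b1001110101111000001101100101101 has 17 set bits

17


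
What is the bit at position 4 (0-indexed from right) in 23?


0b10111, position 4 = 1

1


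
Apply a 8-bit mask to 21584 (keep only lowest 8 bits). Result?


21584 & 255 = 80

80


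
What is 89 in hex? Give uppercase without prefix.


89 = 59 hex

59


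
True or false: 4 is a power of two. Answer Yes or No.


0b100. Only one bit set => Yes

Yes


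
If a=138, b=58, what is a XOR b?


138 ^ 58 = 176

176


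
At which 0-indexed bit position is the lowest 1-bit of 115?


0b1110011. Lowest set bit at position 0

0


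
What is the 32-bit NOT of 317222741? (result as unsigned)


~0b10010111010000110111101010101 = 0b11101101000101111001000010101010 = 3977744554 (32-bit unsigned)

3977744554


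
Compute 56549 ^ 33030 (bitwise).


0b1101110011100101 ^ 0b1000000100000110 = 0b101110111100011 = 24035

24035


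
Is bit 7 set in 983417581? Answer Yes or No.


0b111010100111011100001011101101, bit 7 = 1. Yes

Yes


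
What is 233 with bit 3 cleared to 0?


233 & ~(1 << 3) = 225

225


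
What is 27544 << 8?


0b110101110011000 << 8 = 0b11010111001100000000000 = 7051264

7051264


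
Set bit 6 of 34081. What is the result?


34081 | (1 << 6) = 34081 | 64 = 34145

34145


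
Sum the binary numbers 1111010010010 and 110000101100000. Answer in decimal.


1111010010010 + 110000101100000 = 111111111110010 = 32754

32754


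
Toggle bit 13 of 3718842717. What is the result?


3718842717 ^ (1 << 13) = 3718842717 ^ 8192 = 3718850909

3718850909


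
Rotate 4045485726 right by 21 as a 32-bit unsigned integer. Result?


Rotate 0b11110001001000010011011010011110 right by 21 (32-bit) = 0b1001101101001111011110001001 = 162854793

162854793


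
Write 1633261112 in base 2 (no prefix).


1633261112 = 1100001010110011001011000111000 in binary

1100001010110011001011000111000


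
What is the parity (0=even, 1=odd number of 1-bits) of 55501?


0b1101100011001101 has 9 ones => parity 1

1


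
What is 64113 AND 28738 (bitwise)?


0b1111101001110001 & 0b111000001000010 = 0b111000001000000 = 28736

28736


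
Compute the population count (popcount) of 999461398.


0b111011100100101001001000010110 has 14 set bits

14


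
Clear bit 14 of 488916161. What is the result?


488916161 & ~(1 << 14) = 488899777

488899777


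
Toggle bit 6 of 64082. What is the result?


64082 ^ (1 << 6) = 64082 ^ 64 = 64018

64018


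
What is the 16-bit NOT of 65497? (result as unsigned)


~0b1111111111011001 = 0b100110 = 38 (16-bit unsigned)

38


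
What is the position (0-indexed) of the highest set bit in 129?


0b10000001. Highest set bit at position 7

7


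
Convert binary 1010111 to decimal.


1010111 in decimal = 87

87


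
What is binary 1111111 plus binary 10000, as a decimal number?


1111111 + 10000 = 10001111 = 143

143


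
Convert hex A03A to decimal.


A03A hex = 41018 decimal

41018


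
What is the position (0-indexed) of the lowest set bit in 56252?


0b1101101110111100. Lowest set bit at position 2

2


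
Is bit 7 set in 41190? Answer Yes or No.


0b1010000011100110, bit 7 = 1. Yes

Yes


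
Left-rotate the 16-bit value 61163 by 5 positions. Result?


Rotate 0b1110111011101011 left by 5 (16-bit) = 0b1101110101111101 = 56701

56701


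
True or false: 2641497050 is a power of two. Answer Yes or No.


0b10011101011100100000101111011010. Multiple bits set => No

No


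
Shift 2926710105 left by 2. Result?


0b10101110011100100000110101011001 << 2 = 0b1010111001110010000011010101100100 = 11706840420

11706840420


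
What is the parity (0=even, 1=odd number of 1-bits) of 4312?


0b1000011011000 has 5 ones => parity 1

1


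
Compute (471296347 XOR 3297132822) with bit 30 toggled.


Step 1: 471296347 ^ 3297132822 = 3633391693
Step 2: 3633391693 ^ (1 << 30) = 3633391693 ^ 1073741824 = 2559649869

2559649869


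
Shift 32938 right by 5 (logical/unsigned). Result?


0b1000000010101010 >> 5 = 0b10000000101 = 1029

1029


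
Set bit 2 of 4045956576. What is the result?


4045956576 | (1 << 2) = 4045956576 | 4 = 4045956580

4045956580


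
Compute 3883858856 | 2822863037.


0b11100111011111101111101110101000 | 0b10101000010000010111100010111101 = 0b11101111011111111111101110111101 = 4018142141

4018142141


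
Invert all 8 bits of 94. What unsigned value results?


94 ^ 255 = 161

161


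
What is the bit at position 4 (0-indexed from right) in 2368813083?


0b10001101001100010011100000011011, position 4 = 1

1


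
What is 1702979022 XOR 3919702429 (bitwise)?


0b1100101100000010110010111001110 ^ 0b11101001101000011110100110011101 = 0b10001100001000001000110001010011 = 2350943315

2350943315


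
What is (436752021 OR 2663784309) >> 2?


Step 1: 436752021 | 2663784309 = 2664325109
Step 2: 2664325109 >> 2 = 666081277

666081277


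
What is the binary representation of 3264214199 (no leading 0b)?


3264214199 = 11000010100011111111010010110111 in binary

11000010100011111111010010110111


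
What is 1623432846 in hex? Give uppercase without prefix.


1623432846 = 60C39E8E hex

60C39E8E


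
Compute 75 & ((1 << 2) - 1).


75 & 3 = 3

3


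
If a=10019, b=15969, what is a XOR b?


10019 ^ 15969 = 6466

6466


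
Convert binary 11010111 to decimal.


11010111 in decimal = 215

215


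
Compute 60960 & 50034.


0b1110111000100000 & 0b1100001101110010 = 0b1100001000100000 = 49696

49696


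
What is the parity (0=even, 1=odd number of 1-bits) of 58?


0b111010 has 4 ones => parity 0

0


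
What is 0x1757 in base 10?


1757 hex = 5975 decimal

5975


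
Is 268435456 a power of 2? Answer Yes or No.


0b10000000000000000000000000000. Only one bit set => Yes

Yes


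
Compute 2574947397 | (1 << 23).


2574947397 | (1 << 23) = 2574947397 | 8388608 = 2583336005

2583336005


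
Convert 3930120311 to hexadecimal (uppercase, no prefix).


3930120311 = EA40E077 hex

EA40E077


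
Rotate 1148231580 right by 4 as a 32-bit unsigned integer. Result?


Rotate 0b1000100011100001001111110011100 right by 4 (32-bit) = 0b11000100010001110000100111111001 = 3292989945

3292989945


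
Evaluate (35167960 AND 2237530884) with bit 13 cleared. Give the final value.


Step 1: 35167960 & 2237530884 = 1573376
Step 2: 1573376 & ~(1 << 13) = 1573376

1573376


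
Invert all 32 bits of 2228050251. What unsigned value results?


2228050251 ^ 4294967295 = 2066917044

2066917044


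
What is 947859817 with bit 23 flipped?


947859817 ^ (1 << 23) = 947859817 ^ 8388608 = 956248425

956248425


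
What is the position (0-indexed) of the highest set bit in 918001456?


0b110110101101111001011100110000. Highest set bit at position 29

29


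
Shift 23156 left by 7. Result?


0b101101001110100 << 7 = 0b1011010011101000000000 = 2963968

2963968


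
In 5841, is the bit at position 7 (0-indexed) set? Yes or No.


0b1011011010001, bit 7 = 1. Yes

Yes


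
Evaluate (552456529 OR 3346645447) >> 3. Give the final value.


Step 1: 552456529 | 3346645447 = 3892171223
Step 2: 3892171223 >> 3 = 486521402

486521402


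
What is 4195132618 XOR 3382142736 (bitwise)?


0b11111010000011001010010011001010 ^ 0b11001001100101110110011100010000 = 0b110011100110111100001111011010 = 865846234

865846234


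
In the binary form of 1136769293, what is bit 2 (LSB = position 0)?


0b1000011110000011011100100001101, position 2 = 1

1


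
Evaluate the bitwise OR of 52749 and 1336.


0b1100111000001101 | 0b10100111000 = 0b1100111100111101 = 53053

53053


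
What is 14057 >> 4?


0b11011011101001 >> 4 = 0b1101101110 = 878

878


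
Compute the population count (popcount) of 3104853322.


0b10111001000100000100110101001010 has 13 set bits

13


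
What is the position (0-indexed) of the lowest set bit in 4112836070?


0b11110101001001001110010111100110. Lowest set bit at position 1

1


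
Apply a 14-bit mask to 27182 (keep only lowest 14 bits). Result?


27182 & 16383 = 10798

10798


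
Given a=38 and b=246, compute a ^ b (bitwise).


38 ^ 246 = 208

208


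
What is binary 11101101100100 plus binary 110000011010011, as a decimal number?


11101101100100 + 110000011010011 = 1001110000110111 = 39991

39991


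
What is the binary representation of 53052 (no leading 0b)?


53052 = 1100111100111100 in binary

1100111100111100


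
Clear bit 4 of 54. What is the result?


54 & ~(1 << 4) = 38

38


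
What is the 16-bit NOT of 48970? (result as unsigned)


~0b1011111101001010 = 0b100000010110101 = 16565 (16-bit unsigned)

16565


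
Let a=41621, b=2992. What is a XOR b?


41621 ^ 2992 = 43301

43301


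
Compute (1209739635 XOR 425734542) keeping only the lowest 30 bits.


Step 1: 1209739635 ^ 425734542 = 1367021821
Step 2: 1367021821 & 1073741823 = 293279997

293279997


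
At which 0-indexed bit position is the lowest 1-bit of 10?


0b1010. Lowest set bit at position 1

1


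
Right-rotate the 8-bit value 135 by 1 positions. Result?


Rotate 0b10000111 right by 1 (8-bit) = 0b11000011 = 195

195


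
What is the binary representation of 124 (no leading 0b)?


124 = 1111100 in binary

1111100


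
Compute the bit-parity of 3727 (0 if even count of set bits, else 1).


0b111010001111 has 8 ones => parity 0

0


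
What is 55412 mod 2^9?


55412 & 511 = 116

116


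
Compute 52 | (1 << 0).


52 | (1 << 0) = 52 | 1 = 53

53


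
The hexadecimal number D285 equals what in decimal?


D285 hex = 53893 decimal

53893


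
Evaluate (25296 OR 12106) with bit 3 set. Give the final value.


Step 1: 25296 | 12106 = 28634
Step 2: 28634 | (1 << 3) = 28634 | 8 = 28634

28634


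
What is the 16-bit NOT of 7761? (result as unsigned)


~0b1111001010001 = 0b1110000110101110 = 57774 (16-bit unsigned)

57774


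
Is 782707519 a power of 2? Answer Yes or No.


0b101110101001110010101100111111. Multiple bits set => No

No


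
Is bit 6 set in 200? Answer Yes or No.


0b11001000, bit 6 = 1. Yes

Yes


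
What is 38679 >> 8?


0b1001011100010111 >> 8 = 0b10010111 = 151

151


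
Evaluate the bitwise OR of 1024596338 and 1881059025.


0b111101000100100001100101110010 | 0b1110000000111101010111011010001 = 0b1111101000111101011111111110011 = 2099167219

2099167219


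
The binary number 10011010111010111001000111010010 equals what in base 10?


10011010111010111001000111010010 in decimal = 2599129554

2599129554


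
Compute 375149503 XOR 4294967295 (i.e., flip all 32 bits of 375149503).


375149503 ^ 4294967295 = 3919817792

3919817792


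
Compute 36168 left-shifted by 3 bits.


0b1000110101001000 << 3 = 0b1000110101001000000 = 289344

289344


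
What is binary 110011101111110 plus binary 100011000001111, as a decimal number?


110011101111110 + 100011000001111 = 1010110110001101 = 44429

44429


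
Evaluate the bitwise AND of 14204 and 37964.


0b11011101111100 & 0b1001010001001100 = 0b1010001001100 = 5196

5196


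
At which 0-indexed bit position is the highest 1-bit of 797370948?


0b101111100001101110101001000100. Highest set bit at position 29

29


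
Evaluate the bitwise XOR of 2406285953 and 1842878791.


0b10001111011011010000001010000001 ^ 0b1101101110110000001100101000111 = 0b11100010101101010001101111000110 = 3803519942

3803519942


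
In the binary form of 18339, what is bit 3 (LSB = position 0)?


0b100011110100011, position 3 = 0

0


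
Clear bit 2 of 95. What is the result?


95 & ~(1 << 2) = 91

91


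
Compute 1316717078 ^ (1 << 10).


1316717078 ^ (1 << 10) = 1316717078 ^ 1024 = 1316718102

1316718102


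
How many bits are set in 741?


0b1011100101 has 6 set bits

6


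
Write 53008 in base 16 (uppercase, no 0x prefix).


53008 = CF10 hex

CF10


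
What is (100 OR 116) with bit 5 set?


Step 1: 100 | 116 = 116
Step 2: 116 | (1 << 5) = 116 | 32 = 116

116


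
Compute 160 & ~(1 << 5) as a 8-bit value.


160 & ~(1 << 5) = 128

128


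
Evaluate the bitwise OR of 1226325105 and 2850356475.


0b1001001000110000011110001110001 | 0b10101001111001001111110011111011 = 0b11101001111111001111110011111011 = 3925671163

3925671163


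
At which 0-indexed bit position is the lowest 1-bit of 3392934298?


0b11001010001111000001000110011010. Lowest set bit at position 1

1


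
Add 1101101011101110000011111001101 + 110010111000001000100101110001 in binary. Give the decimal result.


1101101011101110000011111001101 + 110010111000001000100101110001 = 10100000010101111001000100111110 = 2690093374

2690093374


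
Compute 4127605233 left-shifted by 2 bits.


0b11110110000001100100000111110001 << 2 = 0b1111011000000110010000011111000100 = 16510420932

16510420932


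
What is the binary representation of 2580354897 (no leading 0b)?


2580354897 = 10011001110011010001011101010001 in binary

10011001110011010001011101010001


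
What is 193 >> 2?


0b11000001 >> 2 = 0b110000 = 48

48


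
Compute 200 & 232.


0b11001000 & 0b11101000 = 0b11001000 = 200

200


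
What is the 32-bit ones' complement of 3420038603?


3420038603 ^ 4294967295 = 874928692

874928692


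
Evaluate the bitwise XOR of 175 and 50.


0b10101111 ^ 0b110010 = 0b10011101 = 157

157


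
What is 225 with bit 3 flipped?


225 ^ (1 << 3) = 225 ^ 8 = 233

233


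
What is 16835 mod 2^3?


16835 & 7 = 3

3


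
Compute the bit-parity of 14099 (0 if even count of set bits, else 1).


0b11011100010011 has 8 ones => parity 0

0


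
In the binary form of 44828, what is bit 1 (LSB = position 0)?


0b1010111100011100, position 1 = 0

0


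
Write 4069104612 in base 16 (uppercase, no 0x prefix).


4069104612 = F2899BE4 hex

F2899BE4


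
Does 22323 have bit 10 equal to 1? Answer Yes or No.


0b101011100110011, bit 10 = 1. Yes

Yes


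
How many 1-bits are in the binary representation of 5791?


0b1011010011111 has 9 set bits

9


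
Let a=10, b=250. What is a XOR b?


10 ^ 250 = 240

240


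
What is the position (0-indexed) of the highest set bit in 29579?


0b111001110001011. Highest set bit at position 14

14


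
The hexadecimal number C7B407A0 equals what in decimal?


C7B407A0 hex = 3350464416 decimal

3350464416


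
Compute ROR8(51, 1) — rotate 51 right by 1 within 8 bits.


Rotate 0b110011 right by 1 (8-bit) = 0b10011001 = 153

153


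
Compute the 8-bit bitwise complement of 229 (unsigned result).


~0b11100101 = 0b11010 = 26 (8-bit unsigned)

26


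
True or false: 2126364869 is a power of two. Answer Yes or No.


0b1111110101111011100000011000101. Multiple bits set => No

No


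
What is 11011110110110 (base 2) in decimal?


11011110110110 in decimal = 14262

14262


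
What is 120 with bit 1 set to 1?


120 | (1 << 1) = 120 | 2 = 122

122


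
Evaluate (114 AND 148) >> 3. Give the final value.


Step 1: 114 & 148 = 16
Step 2: 16 >> 3 = 2

2


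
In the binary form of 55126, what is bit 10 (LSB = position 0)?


0b1101011101010110, position 10 = 1

1


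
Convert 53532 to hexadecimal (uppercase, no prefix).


53532 = D11C hex

D11C


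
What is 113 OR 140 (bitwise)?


0b1110001 | 0b10001100 = 0b11111101 = 253

253


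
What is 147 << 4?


0b10010011 << 4 = 0b100100110000 = 2352

2352


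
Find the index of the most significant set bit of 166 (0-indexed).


0b10100110. Highest set bit at position 7

7


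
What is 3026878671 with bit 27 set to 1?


3026878671 | (1 << 27) = 3026878671 | 134217728 = 3161096399

3161096399


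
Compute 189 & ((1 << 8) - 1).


189 & 255 = 189

189


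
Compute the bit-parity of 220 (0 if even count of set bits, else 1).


0b11011100 has 5 ones => parity 1

1


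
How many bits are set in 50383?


0b1100010011001111 has 9 set bits

9


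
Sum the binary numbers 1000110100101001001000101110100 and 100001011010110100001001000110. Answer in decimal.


1000110100101001001000101110100 + 100001011010110100001001000110 = 1100111111111111101001110111010 = 1744819130

1744819130


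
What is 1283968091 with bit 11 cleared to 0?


1283968091 & ~(1 << 11) = 1283966043

1283966043


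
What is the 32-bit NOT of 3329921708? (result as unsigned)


~0b11000110011110101001001010101100 = 0b111001100001010110110101010011 = 965045587 (32-bit unsigned)

965045587


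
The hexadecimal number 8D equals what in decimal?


8D hex = 141 decimal

141


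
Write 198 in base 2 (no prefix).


198 = 11000110 in binary

11000110


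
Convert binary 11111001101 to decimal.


11111001101 in decimal = 1997

1997


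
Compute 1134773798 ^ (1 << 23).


1134773798 ^ (1 << 23) = 1134773798 ^ 8388608 = 1126385190

1126385190


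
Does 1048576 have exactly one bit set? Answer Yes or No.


0b100000000000000000000. Only one bit set => Yes

Yes


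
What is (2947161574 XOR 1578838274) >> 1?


Step 1: 2947161574 ^ 1578838274 = 4054922468
Step 2: 4054922468 >> 1 = 2027461234

2027461234


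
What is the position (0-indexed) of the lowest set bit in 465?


0b111010001. Lowest set bit at position 0

0


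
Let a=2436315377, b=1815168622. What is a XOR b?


2436315377 ^ 1815168622 = 4245061279

4245061279


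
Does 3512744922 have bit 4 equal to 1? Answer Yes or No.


0b11010001011000000011101111011010, bit 4 = 1. Yes

Yes


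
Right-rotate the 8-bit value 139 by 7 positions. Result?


Rotate 0b10001011 right by 7 (8-bit) = 0b10111 = 23

23


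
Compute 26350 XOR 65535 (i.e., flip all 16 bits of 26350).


26350 ^ 65535 = 39185

39185


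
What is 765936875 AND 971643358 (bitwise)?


0b101101101001110100010011101011 & 0b111001111010100001100111011110 = 0b101001101000100000000011001010 = 698482890

698482890


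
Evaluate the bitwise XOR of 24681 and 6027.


0b110000001101001 ^ 0b1011110001011 = 0b111011111100010 = 30690

30690


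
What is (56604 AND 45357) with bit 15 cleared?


Step 1: 56604 & 45357 = 37132
Step 2: 37132 & ~(1 << 15) = 4364

4364


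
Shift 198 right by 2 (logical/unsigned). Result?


0b11000110 >> 2 = 0b110001 = 49

49


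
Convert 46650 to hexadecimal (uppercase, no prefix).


46650 = B63A hex

B63A


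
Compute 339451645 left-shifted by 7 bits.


0b10100001110111001111011111101 << 7 = 0b101000011101110011110111111010000000 = 43449810560

43449810560


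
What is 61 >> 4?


0b111101 >> 4 = 0b11 = 3

3


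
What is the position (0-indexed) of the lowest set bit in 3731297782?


0b11011110011001110001010111110110. Lowest set bit at position 1

1


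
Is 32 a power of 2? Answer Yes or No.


0b100000. Only one bit set => Yes

Yes


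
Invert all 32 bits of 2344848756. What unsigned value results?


2344848756 ^ 4294967295 = 1950118539

1950118539


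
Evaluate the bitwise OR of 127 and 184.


0b1111111 | 0b10111000 = 0b11111111 = 255

255


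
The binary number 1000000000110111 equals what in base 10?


1000000000110111 in decimal = 32823

32823


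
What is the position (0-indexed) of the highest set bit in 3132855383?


0b10111010101110111001010001010111. Highest set bit at position 31

31


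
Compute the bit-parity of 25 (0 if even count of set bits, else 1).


0b11001 has 3 ones => parity 1

1


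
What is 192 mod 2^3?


192 & 7 = 0

0


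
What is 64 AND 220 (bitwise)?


0b1000000 & 0b11011100 = 0b1000000 = 64

64


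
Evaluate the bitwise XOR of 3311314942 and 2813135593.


0b11000101010111101010011111111110 ^ 0b10100111101011010000101011101001 = 0b1100010111100111010110100010111 = 1660136727

1660136727


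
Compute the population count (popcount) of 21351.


0b101001101100111 has 9 set bits

9


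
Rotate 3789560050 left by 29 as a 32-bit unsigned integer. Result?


Rotate 0b11100001111000000001100011110010 left by 29 (32-bit) = 0b1011100001111000000001100011110 = 1547436830

1547436830


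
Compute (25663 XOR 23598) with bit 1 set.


Step 1: 25663 ^ 23598 = 14353
Step 2: 14353 | (1 << 1) = 14353 | 2 = 14355

14355


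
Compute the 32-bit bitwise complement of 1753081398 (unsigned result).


~0b1101000011111011110011000110110 = 0b10010111100000100001100111001001 = 2541885897 (32-bit unsigned)

2541885897


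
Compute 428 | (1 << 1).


428 | (1 << 1) = 428 | 2 = 430

430


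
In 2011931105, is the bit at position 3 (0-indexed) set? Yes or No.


0b1110111111010111010000111100001, bit 3 = 0. No

No


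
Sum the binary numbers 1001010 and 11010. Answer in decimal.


1001010 + 11010 = 1100100 = 100

100


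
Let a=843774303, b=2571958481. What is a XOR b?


843774303 ^ 2571958481 = 2869297550

2869297550


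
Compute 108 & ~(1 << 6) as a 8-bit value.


108 & ~(1 << 6) = 44

44


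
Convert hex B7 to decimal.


B7 hex = 183 decimal

183


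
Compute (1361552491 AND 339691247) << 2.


Step 1: 1361552491 & 339691247 = 270992491
Step 2: 270992491 << 2 = 1083969964

1083969964


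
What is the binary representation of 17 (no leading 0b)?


17 = 10001 in binary

10001


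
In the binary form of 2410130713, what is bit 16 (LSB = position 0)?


0b10001111101001111010110100011001, position 16 = 1

1


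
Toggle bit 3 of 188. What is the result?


188 ^ (1 << 3) = 188 ^ 8 = 180

180


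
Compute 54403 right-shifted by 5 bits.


0b1101010010000011 >> 5 = 0b11010100100 = 1700

1700


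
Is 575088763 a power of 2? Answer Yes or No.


0b100010010001110010100001111011. Multiple bits set => No

No


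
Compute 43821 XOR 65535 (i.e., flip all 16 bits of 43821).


43821 ^ 65535 = 21714

21714


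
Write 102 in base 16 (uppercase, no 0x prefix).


102 = 66 hex

66


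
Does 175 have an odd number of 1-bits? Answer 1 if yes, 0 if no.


0b10101111 has 6 ones => parity 0

0


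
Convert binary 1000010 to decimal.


1000010 in decimal = 66

66


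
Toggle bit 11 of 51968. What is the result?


51968 ^ (1 << 11) = 51968 ^ 2048 = 49920

49920


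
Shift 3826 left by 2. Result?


0b111011110010 << 2 = 0b11101111001000 = 15304

15304


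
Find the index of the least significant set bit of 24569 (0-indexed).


0b101111111111001. Lowest set bit at position 0

0


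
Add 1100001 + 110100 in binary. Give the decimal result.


1100001 + 110100 = 10010101 = 149

149


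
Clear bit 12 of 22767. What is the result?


22767 & ~(1 << 12) = 18671

18671


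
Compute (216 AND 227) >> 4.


Step 1: 216 & 227 = 192
Step 2: 192 >> 4 = 12

12


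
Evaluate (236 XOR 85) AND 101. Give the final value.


Step 1: 236 ^ 85 = 185
Step 2: 185 & 101 = 33

33


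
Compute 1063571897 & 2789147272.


0b111111011001001101000110111001 & 0b10100110001111110000001010001000 = 0b100110001001000000000010001000 = 639893640

639893640


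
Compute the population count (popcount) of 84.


0b1010100 has 3 set bits

3


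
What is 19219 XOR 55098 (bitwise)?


0b100101100010011 ^ 0b1101011100111010 = 0b1001110000101001 = 39977

39977


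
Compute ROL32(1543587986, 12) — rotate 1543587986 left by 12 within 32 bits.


Rotate 0b1011100000000010100100010010010 left by 12 (32-bit) = 0b10100100010010010010111000000 = 344532416

344532416


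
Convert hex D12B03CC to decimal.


D12B03CC hex = 3509257164 decimal

3509257164


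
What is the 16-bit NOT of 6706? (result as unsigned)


~0b1101000110010 = 0b1110010111001101 = 58829 (16-bit unsigned)

58829


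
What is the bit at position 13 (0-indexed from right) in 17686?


0b100010100010110, position 13 = 0

0


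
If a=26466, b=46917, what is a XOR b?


26466 ^ 46917 = 53287

53287


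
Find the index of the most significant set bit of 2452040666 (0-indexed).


0b10010010001001110010101111011010. Highest set bit at position 31

31


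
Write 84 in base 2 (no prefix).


84 = 1010100 in binary

1010100


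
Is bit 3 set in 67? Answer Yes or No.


0b1000011, bit 3 = 0. No

No


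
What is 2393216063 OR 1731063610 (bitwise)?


0b10001110101001011001010000111111 | 0b1100111001011011110111100111010 = 0b11101111101011011111111100111111 = 4021157695

4021157695


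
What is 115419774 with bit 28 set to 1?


115419774 | (1 << 28) = 115419774 | 268435456 = 383855230

383855230


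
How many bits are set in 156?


0b10011100 has 4 set bits

4


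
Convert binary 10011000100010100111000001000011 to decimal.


10011000100010100111000001000011 in decimal = 2559209539

2559209539


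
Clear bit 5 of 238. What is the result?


238 & ~(1 << 5) = 206

206


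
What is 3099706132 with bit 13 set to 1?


3099706132 | (1 << 13) = 3099706132 | 8192 = 3099714324

3099714324


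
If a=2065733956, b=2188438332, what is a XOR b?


2065733956 ^ 2188438332 = 4182798968

4182798968


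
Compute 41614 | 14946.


0b1010001010001110 | 0b11101001100010 = 0b1011101011101110 = 47854

47854


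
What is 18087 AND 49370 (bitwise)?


0b100011010100111 & 0b1100000011011010 = 0b100000010000010 = 16514

16514


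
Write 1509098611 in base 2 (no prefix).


1509098611 = 1011001111100110000010001110011 in binary

1011001111100110000010001110011


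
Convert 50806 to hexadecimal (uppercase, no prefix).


50806 = C676 hex

C676


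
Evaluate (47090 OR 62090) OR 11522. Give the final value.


Step 1: 47090 | 62090 = 63482
Step 2: 63482 | 11522 = 65530

65530


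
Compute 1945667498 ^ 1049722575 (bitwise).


0b1110011111110001000011110101010 ^ 0b111110100100010111111011001111 = 0b1001101011010011111100101100101 = 1298790757

1298790757


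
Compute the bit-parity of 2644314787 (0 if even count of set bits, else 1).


0b10011101100111010000101010100011 has 16 ones => parity 0

0


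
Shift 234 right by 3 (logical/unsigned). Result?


0b11101010 >> 3 = 0b11101 = 29

29


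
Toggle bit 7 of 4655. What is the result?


4655 ^ (1 << 7) = 4655 ^ 128 = 4783

4783


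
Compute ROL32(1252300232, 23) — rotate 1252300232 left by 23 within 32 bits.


Rotate 0b1001010101001001001010111001000 left by 23 (32-bit) = 0b11100100001001010101001001001010 = 3827651146

3827651146


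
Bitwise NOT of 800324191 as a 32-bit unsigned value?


~0b101111101100111111101001011111 = 0b11010000010011000000010110100000 = 3494643104 (32-bit unsigned)

3494643104
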